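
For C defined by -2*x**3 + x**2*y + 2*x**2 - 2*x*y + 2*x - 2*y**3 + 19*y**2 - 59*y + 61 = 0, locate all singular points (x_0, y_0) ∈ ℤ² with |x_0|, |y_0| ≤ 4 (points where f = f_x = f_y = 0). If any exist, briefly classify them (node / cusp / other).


Singular points: {(1, 3)}; classification: node.

Compute partial derivatives:
  f_x = -6*x**2 + 2*x*y + 4*x - 2*y + 2.
  f_y = x**2 - 2*x - 6*y**2 + 38*y - 59.
Scan x_0 ∈ {−4, ..., 4}. For each x_0, f_y(x_0, y) is a polynomial in y; find its integer roots y ∈ {−4, ..., 4}, then test f_x and f at those candidates.
  x = -4: f_y(-4, y) = -6*y**2 + 38*y - 35; no integer root y with |y| ≤ 4.
  x = -3: f_y(-3, y) = -6*y**2 + 38*y - 44; no integer root y with |y| ≤ 4.
  x = -2: f_y(-2, y) = -6*y**2 + 38*y - 51; no integer root y with |y| ≤ 4.
  x = -1: f_y(-1, y) = -6*y**2 + 38*y - 56; vanishes at y ∈ {4}. (-1, 4): f_x = -24 ≠ 0.
  x = 0: f_y(0, y) = -6*y**2 + 38*y - 59; no integer root y with |y| ≤ 4.
  x = 1: f_y(1, y) = -6*y**2 + 38*y - 60; vanishes at y ∈ {3}. (1, 3): f_x = 0, f = 0 — SINGULAR.
  x = 2: f_y(2, y) = -6*y**2 + 38*y - 59; no integer root y with |y| ≤ 4.
  x = 3: f_y(3, y) = -6*y**2 + 38*y - 56; vanishes at y ∈ {4}. (3, 4): f_x = -24 ≠ 0.
  x = 4: f_y(4, y) = -6*y**2 + 38*y - 51; no integer root y with |y| ≤ 4.
Only singular point on the grid: (1, 3).
Classify: substitute x = 1 + u, y = 3 + v and expand: f = -2*u**3 + u**2*v - u**2 - 2*v**3 + v**2.
No constant or linear terms (consistent with a singular point). Quadratic part: -u**2 + v**2. Cubic part: -2*u**3 + u**2*v - 2*v**3.
The quadratic part v**2 - u**2 = (v − u)(v + u) splits into two distinct linear factors, so there are two distinct tangent lines y − 3 = ±(x − 1) — this is a node (ordinary double point).
Classification: node.


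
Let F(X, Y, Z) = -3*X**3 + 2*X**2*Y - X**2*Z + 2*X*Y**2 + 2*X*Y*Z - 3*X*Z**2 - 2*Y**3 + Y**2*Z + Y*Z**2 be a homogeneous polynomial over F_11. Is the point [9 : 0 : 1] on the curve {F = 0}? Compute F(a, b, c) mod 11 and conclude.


F(9,0,1) ≡ 4 (mod 11); P is NOT on the curve.

Evaluate F(9, 0, 1) term-by-term (mod 11).
  -3*X**3 ↦ -3·729·1·1 = -2187
  2*X**2*Y ↦ 2·81·0·1 = 0
  -X**2*Z ↦ -1·81·1·1 = -81
  2*X*Y**2 ↦ 2·9·0·1 = 0
  2*X*Y*Z ↦ 2·9·0·1 = 0
  -3*X*Z**2 ↦ -3·9·1·1 = -27
  -2*Y**3 ↦ -2·1·0·1 = 0
  Y**2*Z ↦ 1·1·0·1 = 0
  Y*Z**2 ↦ 1·1·0·1 = 0
Sum: F(9, 0, 1) = (-2187) + (0) + (-81) + (0) + (0) + (-27) + (0) + (0) + (0) = -2295.
Reducing mod 11: -2295 ≡ 4 (mod 11).
Since F(a, b, c) ≡ 4 ≠ 0 (mod 11), P does NOT lie on the curve.


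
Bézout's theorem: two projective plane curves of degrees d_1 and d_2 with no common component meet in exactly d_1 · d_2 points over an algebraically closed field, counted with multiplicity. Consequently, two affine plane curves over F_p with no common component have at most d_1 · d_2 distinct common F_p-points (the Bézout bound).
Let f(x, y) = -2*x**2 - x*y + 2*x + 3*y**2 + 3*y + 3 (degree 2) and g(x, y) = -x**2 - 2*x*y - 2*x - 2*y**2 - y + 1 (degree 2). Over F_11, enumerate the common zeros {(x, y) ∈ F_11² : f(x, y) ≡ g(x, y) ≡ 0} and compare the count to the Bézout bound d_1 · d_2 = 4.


Common zeros: {(3, 5)}; count = 1; Bézout bound = 4.

deg(f) = 2, deg(g) = 2, so Bézout bound = 4.
Scan x ∈ F_11. For each x, list the y ∈ F_11 with f(x, y) ≡ 0 and those with g(x, y) ≡ 0 (mod 11); the common zeros in that column are the intersection.
  x = 0: f ≡ 0 at y ∈ ∅; g ≡ 0 at y ∈ {6, 10}; common: ∅.
  x = 1: f ≡ 0 at y ∈ {5, 9}; g ≡ 0 at y ∈ {7, 8}; common: ∅.
  x = 2: f ≡ 0 at y ∈ ∅; g ≡ 0 at y ∈ ∅; common: ∅.
  x = 3: f ≡ 0 at y ∈ {5, 6}; g ≡ 0 at y ∈ {5, 8}; common: {5}.
  x = 4: f ≡ 0 at y ∈ {2}; g ≡ 0 at y ∈ ∅; common: ∅.
  x = 5: f ≡ 0 at y ∈ ∅; g ≡ 0 at y ∈ {4, 7}; common: ∅.
  x = 6: f ≡ 0 at y ∈ {6}; g ≡ 0 at y ∈ ∅; common: ∅.
  x = 7: f ≡ 0 at y ∈ {2, 3}; g ≡ 0 at y ∈ {4, 5}; common: ∅.
  x = 8: f ≡ 0 at y ∈ ∅; g ≡ 0 at y ∈ {2, 6}; common: ∅.
  x = 9: f ≡ 0 at y ∈ {3, 10}; g ≡ 0 at y ∈ ∅; common: ∅.
  x = 10: f ≡ 0 at y ∈ ∅; g ≡ 0 at y ∈ ∅; common: ∅.
Collecting: common zeros = {(3, 5)}, so the count is 1.
Comparison with the Bézout bound: 1 ≤ 4 = deg(f)·deg(g), as expected for curves with no common component (the affine F_11-count falls short of the bound because intersections may lie at infinity, over extension fields, or carry multiplicity).


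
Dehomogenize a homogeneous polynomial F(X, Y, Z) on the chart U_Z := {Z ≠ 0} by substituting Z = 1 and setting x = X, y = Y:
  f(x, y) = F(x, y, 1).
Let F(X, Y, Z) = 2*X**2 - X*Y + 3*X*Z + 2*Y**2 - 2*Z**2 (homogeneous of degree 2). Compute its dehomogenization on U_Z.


f(x, y) = 2*x**2 - x*y + 3*x + 2*y**2 - 2

On U_Z we set Z = 1. Each monomial c·X^i·Y^j·Z^k in F becomes c·x^i·y^j·1^k = c·x^i·y^j.
Substituting Z = 1: F(X, Y, 1) = 2*x**2 - x*y + 3*x + 2*y**2 - 2.
Note: deg(f) ≤ deg(F) = 2; strict inequality happens when F is divisible by Z (lost terms).


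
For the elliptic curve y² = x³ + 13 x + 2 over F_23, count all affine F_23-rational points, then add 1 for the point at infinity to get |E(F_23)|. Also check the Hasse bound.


Affine points = {(0, 5), (0, 18), (1, 4), (1, 19), (2, 6), (2, 17), (4, 7), (4, 16), (5, 10), (5, 13), (11, 2), (11, 21), (12, 0), (19, 1), (19, 22)}; affine count = 15; |E(F_23)| = 16.

Discriminant check: Δ ∝ 4a³ + 27b² = 4·13³ + 27·2² = 4·2197 + 27·4 ≡ 18 (mod 23). Nonzero ⇒ E is nonsingular.
For each x ∈ F_23, compute rhs = x³ + 13·x + 2 mod 23, then count y ∈ F_23 with y² ≡ rhs.
  x = 0: rhs = 2, matching y values: 5, 18 (2 points).
  x = 1: rhs = 16, matching y values: 4, 19 (2 points).
  x = 2: rhs = 13, matching y values: 6, 17 (2 points).
  x = 3: rhs = 22, matching y values: none (0 points).
  x = 4: rhs = 3, matching y values: 7, 16 (2 points).
  x = 5: rhs = 8, matching y values: 10, 13 (2 points).
  x = 6: rhs = 20, matching y values: none (0 points).
  x = 7: rhs = 22, matching y values: none (0 points).
  x = 8: rhs = 20, matching y values: none (0 points).
  x = 9: rhs = 20, matching y values: none (0 points).
  x = 10: rhs = 5, matching y values: none (0 points).
  x = 11: rhs = 4, matching y values: 2, 21 (2 points).
  x = 12: rhs = 0, matching y values: 0 (1 points).
  x = 13: rhs = 22, matching y values: none (0 points).
  x = 14: rhs = 7, matching y values: none (0 points).
  x = 15: rhs = 7, matching y values: none (0 points).
  x = 16: rhs = 5, matching y values: none (0 points).
  x = 17: rhs = 7, matching y values: none (0 points).
  x = 18: rhs = 19, matching y values: none (0 points).
  x = 19: rhs = 1, matching y values: 1, 22 (2 points).
  x = 20: rhs = 5, matching y values: none (0 points).
  x = 21: rhs = 14, matching y values: none (0 points).
  x = 22: rhs = 11, matching y values: none (0 points).
Total affine count: 15.
Full point count |E(F_23)| = 15 + 1 = 16.
Hasse bound: |16 − (23+1)| = |-8| = 8 ≤ 2√23 ≈ 9.5917 ✓.


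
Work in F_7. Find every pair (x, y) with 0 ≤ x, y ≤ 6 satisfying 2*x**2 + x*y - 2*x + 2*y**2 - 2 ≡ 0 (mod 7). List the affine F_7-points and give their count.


Affine F_7-points: {(0, 1), (0, 6), (2, 2), (2, 4), (4, 1), (4, 4), (5, 2), (5, 6)}; count = 8.

For each of the 49 pairs (x, y) ∈ F_7², evaluate f(x, y) mod 7. Record the zeros.
  x = 0: [0↦5, 1↦0, 2↦6, 3↦2, 4↦2, 5↦6, 6↦0]  zeros at y ∈ {1, 6}
  x = 1: [0↦5, 1↦1, 2↦1, 3↦5, 4↦6, 5↦4, 6↦6]  zeros at y ∈ ∅
  x = 2: [0↦2, 1↦6, 2↦0, 3↦5, 4↦0, 5↦6, 6↦2]  zeros at y ∈ {2, 4}
  x = 3: [0↦3, 1↦1, 2↦3, 3↦2, 4↦5, 5↦5, 6↦2]  zeros at y ∈ ∅
  x = 4: [0↦1, 1↦0, 2↦3, 3↦3, 4↦0, 5↦1, 6↦6]  zeros at y ∈ {1, 4}
  x = 5: [0↦3, 1↦3, 2↦0, 3↦1, 4↦6, 5↦1, 6↦0]  zeros at y ∈ {2, 6}
  x = 6: [0↦2, 1↦3, 2↦1, 3↦3, 4↦2, 5↦5, 6↦5]  zeros at y ∈ ∅
Collecting zeros: affine points = {(0, 1), (0, 6), (2, 2), (2, 4), (4, 1), (4, 4), (5, 2), (5, 6)}.
Total count |C(F_7)_aff| = 8.


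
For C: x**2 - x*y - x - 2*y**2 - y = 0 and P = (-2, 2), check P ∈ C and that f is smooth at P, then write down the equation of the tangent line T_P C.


Tangent line at P: -7*x - 7*y = 0.

Step 1: f(-2, 2) = 0, so P lies on C.
Step 2: partial derivatives
  f_x(x, y) = 2*x - y - 1, f_y(x, y) = -x - 4*y - 1.
  f_x(P) = -7, f_y(P) = -7 (gradient nonzero, so P is smooth).
Step 3: tangent line at P: -7·(x − -2) + -7·(y − 2) = 0.
Expanding: -7*x - 7*y = 0.


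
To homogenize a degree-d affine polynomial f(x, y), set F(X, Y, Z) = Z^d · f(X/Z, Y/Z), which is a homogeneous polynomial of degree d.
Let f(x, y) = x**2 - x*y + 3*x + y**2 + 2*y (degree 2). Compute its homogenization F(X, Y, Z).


F(X, Y, Z) = X**2 - X*Y + 3*X*Z + Y**2 + 2*Y*Z

deg(f) = 2.
Substitute x = X/Z, y = Y/Z into f, then multiply by Z^2.
  monomial 1·x^2·y^0 ↦ 1·X^2·Y^0·Z^0.
  monomial -1·x^1·y^1 ↦ -1·X^1·Y^1·Z^0.
  monomial 3·x^1·y^0 ↦ 3·X^1·Y^0·Z^1.
  monomial 1·x^0·y^2 ↦ 1·X^0·Y^2·Z^0.
  monomial 2·x^0·y^1 ↦ 2·X^0·Y^1·Z^1.
Collecting: F(X, Y, Z) = X**2 - X*Y + 3*X*Z + Y**2 + 2*Y*Z.


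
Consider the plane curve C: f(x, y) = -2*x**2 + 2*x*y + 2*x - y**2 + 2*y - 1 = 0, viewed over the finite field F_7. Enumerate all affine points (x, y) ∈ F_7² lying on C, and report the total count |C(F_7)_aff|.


Affine F_7-points: {(0, 1), (2, 1), (2, 5), (4, 5), (5, 2), (5, 3), (6, 3), (6, 4)}; count = 8.

For each of the 49 pairs (x, y) ∈ F_7², evaluate f(x, y) mod 7. Record the zeros.
  x = 0: [0↦6, 1↦0, 2↦6, 3↦3, 4↦5, 5↦5, 6↦3]  zeros at y ∈ {1}
  x = 1: [0↦6, 1↦2, 2↦3, 3↦2, 4↦6, 5↦1, 6↦1]  zeros at y ∈ ∅
  x = 2: [0↦2, 1↦0, 2↦3, 3↦4, 4↦3, 5↦0, 6↦2]  zeros at y ∈ {1, 5}
  x = 3: [0↦1, 1↦1, 2↦6, 3↦2, 4↦3, 5↦2, 6↦6]  zeros at y ∈ ∅
  x = 4: [0↦3, 1↦5, 2↦5, 3↦3, 4↦6, 5↦0, 6↦6]  zeros at y ∈ {5}
  x = 5: [0↦1, 1↦5, 2↦0, 3↦0, 4↦5, 5↦1, 6↦2]  zeros at y ∈ {2, 3}
  x = 6: [0↦2, 1↦1, 2↦5, 3↦0, 4↦0, 5↦5, 6↦1]  zeros at y ∈ {3, 4}
Collecting zeros: affine points = {(0, 1), (2, 1), (2, 5), (4, 5), (5, 2), (5, 3), (6, 3), (6, 4)}.
Total count |C(F_7)_aff| = 8.


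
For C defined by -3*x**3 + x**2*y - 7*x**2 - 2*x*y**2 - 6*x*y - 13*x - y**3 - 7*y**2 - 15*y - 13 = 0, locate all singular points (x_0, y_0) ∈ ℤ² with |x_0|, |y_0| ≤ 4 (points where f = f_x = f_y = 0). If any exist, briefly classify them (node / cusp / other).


Singular points: {(-1, -2)}; classification: cusp.

Compute partial derivatives:
  f_x = -9*x**2 + 2*x*y - 14*x - 2*y**2 - 6*y - 13.
  f_y = x**2 - 4*x*y - 6*x - 3*y**2 - 14*y - 15.
Scan x_0 ∈ {−4, ..., 4}. For each x_0, f_y(x_0, y) is a polynomial in y; find its integer roots y ∈ {−4, ..., 4}, then test f_x and f at those candidates.
  x = -4: f_y(-4, y) = -3*y**2 + 2*y + 25; no integer root y with |y| ≤ 4.
  x = -3: f_y(-3, y) = -3*y**2 - 2*y + 12; no integer root y with |y| ≤ 4.
  x = -2: f_y(-2, y) = -3*y**2 - 6*y + 1; no integer root y with |y| ≤ 4.
  x = -1: f_y(-1, y) = -3*y**2 - 10*y - 8; vanishes at y ∈ {-2}. (-1, -2): f_x = 0, f = 0 — SINGULAR.
  x = 0: f_y(0, y) = -3*y**2 - 14*y - 15; vanishes at y ∈ {-3}. (0, -3): f_x = -13 ≠ 0.
  x = 1: f_y(1, y) = -3*y**2 - 18*y - 20; no integer root y with |y| ≤ 4.
  x = 2: f_y(2, y) = -3*y**2 - 22*y - 23; no integer root y with |y| ≤ 4.
  x = 3: f_y(3, y) = -3*y**2 - 26*y - 24; no integer root y with |y| ≤ 4.
  x = 4: f_y(4, y) = -3*y**2 - 30*y - 23; no integer root y with |y| ≤ 4.
Only singular point on the grid: (-1, -2).
Classify: substitute x = -1 + u, y = -2 + v and expand: f = -3*u**3 + u**2*v - 2*u*v**2 - v**3 + v**2.
No constant or linear terms (consistent with a singular point). Quadratic part: v**2. Cubic part: -3*u**3 + u**2*v - 2*u*v**2 - v**3.
The quadratic part v**2 is a perfect square, so there is a single (double) tangent line v = 0, i.e. y = -2. Restricting the cubic part to that line (v = 0) leaves -3*u**3 ≠ 0, so f is not divisible by v and the branch is v² ≈ 3*u**3 to lowest order — this is a cusp.
Classification: cusp.


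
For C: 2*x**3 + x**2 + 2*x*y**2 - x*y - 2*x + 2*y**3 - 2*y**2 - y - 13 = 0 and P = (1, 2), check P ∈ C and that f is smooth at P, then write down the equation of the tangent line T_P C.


Tangent line at P: 12*x + 22*y - 56 = 0.

Step 1: f(1, 2) = 0, so P lies on C.
Step 2: partial derivatives
  f_x(x, y) = 6*x**2 + 2*x + 2*y**2 - y - 2, f_y(x, y) = 4*x*y - x + 6*y**2 - 4*y - 1.
  f_x(P) = 12, f_y(P) = 22 (gradient nonzero, so P is smooth).
Step 3: tangent line at P: 12·(x − 1) + 22·(y − 2) = 0.
Expanding: 12*x + 22*y - 56 = 0.


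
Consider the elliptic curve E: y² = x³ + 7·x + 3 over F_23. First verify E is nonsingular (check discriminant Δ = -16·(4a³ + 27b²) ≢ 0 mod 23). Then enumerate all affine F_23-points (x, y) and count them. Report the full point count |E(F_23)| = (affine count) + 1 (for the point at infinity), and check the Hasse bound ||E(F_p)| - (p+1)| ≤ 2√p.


Affine points = {(0, 7), (0, 16), (2, 5), (2, 18), (4, 7), (4, 16), (5, 5), (5, 18), (6, 10), (6, 13), (7, 2), (7, 21), (9, 6), (9, 17), (11, 10), (11, 13), (14, 4), (14, 19), (16, 5), (16, 18), (18, 2), (18, 21), (19, 7), (19, 16), (20, 1), (20, 22), (21, 2), (21, 21), (22, 8), (22, 15)}; affine count = 30; |E(F_23)| = 31.

Discriminant check: Δ ∝ 4a³ + 27b² = 4·7³ + 27·3² = 4·343 + 27·9 ≡ 5 (mod 23). Nonzero ⇒ E is nonsingular.
For each x ∈ F_23, compute rhs = x³ + 7·x + 3 mod 23, then count y ∈ F_23 with y² ≡ rhs.
  x = 0: rhs = 3, matching y values: 7, 16 (2 points).
  x = 1: rhs = 11, matching y values: none (0 points).
  x = 2: rhs = 2, matching y values: 5, 18 (2 points).
  x = 3: rhs = 5, matching y values: none (0 points).
  x = 4: rhs = 3, matching y values: 7, 16 (2 points).
  x = 5: rhs = 2, matching y values: 5, 18 (2 points).
  x = 6: rhs = 8, matching y values: 10, 13 (2 points).
  x = 7: rhs = 4, matching y values: 2, 21 (2 points).
  x = 8: rhs = 19, matching y values: none (0 points).
  x = 9: rhs = 13, matching y values: 6, 17 (2 points).
  x = 10: rhs = 15, matching y values: none (0 points).
  x = 11: rhs = 8, matching y values: 10, 13 (2 points).
  x = 12: rhs = 21, matching y values: none (0 points).
  x = 13: rhs = 14, matching y values: none (0 points).
  x = 14: rhs = 16, matching y values: 4, 19 (2 points).
  x = 15: rhs = 10, matching y values: none (0 points).
  x = 16: rhs = 2, matching y values: 5, 18 (2 points).
  x = 17: rhs = 21, matching y values: none (0 points).
  x = 18: rhs = 4, matching y values: 2, 21 (2 points).
  x = 19: rhs = 3, matching y values: 7, 16 (2 points).
  x = 20: rhs = 1, matching y values: 1, 22 (2 points).
  x = 21: rhs = 4, matching y values: 2, 21 (2 points).
  x = 22: rhs = 18, matching y values: 8, 15 (2 points).
Total affine count: 30.
Full point count |E(F_23)| = 30 + 1 = 31.
Hasse bound: |31 − (23+1)| = |7| = 7 ≤ 2√23 ≈ 9.5917 ✓.


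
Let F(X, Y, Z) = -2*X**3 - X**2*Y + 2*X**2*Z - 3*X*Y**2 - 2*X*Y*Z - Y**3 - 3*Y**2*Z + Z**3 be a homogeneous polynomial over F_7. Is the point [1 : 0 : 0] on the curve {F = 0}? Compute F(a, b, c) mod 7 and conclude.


F(1,0,0) ≡ 5 (mod 7); P is NOT on the curve.

Evaluate F(1, 0, 0) term-by-term (mod 7).
  -2*X**3 ↦ -2·1·1·1 = -2
  -X**2*Y ↦ -1·1·0·1 = 0
  2*X**2*Z ↦ 2·1·1·0 = 0
  -3*X*Y**2 ↦ -3·1·0·1 = 0
  -2*X*Y*Z ↦ -2·1·0·0 = 0
  -Y**3 ↦ -1·1·0·1 = 0
  -3*Y**2*Z ↦ -3·1·0·0 = 0
  Z**3 ↦ 1·1·1·0 = 0
Sum: F(1, 0, 0) = (-2) + (0) + (0) + (0) + (0) + (0) + (0) + (0) = -2.
Reducing mod 7: -2 ≡ 5 (mod 7).
Since F(a, b, c) ≡ 5 ≠ 0 (mod 7), P does NOT lie on the curve.


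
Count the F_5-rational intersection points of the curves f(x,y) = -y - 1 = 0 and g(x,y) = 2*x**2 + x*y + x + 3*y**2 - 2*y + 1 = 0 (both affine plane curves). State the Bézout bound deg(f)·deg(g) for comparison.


Common zeros: ∅; count = 0; Bézout bound = 2.

deg(f) = 1, deg(g) = 2, so Bézout bound = 2.
Scan x ∈ F_5. For each x, list the y ∈ F_5 with f(x, y) ≡ 0 and those with g(x, y) ≡ 0 (mod 5); the common zeros in that column are the intersection.
  x = 0: f ≡ 0 at y ∈ {4}; g ≡ 0 at y ∈ ∅; common: ∅.
  x = 1: f ≡ 0 at y ∈ {4}; g ≡ 0 at y ∈ ∅; common: ∅.
  x = 2: f ≡ 0 at y ∈ {4}; g ≡ 0 at y ∈ ∅; common: ∅.
  x = 3: f ≡ 0 at y ∈ {4}; g ≡ 0 at y ∈ ∅; common: ∅.
  x = 4: f ≡ 0 at y ∈ {4}; g ≡ 0 at y ∈ {3}; common: ∅.
Collecting: common zeros = ∅, so the count is 0.
Comparison with the Bézout bound: 0 ≤ 2 = deg(f)·deg(g), as expected for curves with no common component (the affine F_5-count falls short of the bound because intersections may lie at infinity, over extension fields, or carry multiplicity).


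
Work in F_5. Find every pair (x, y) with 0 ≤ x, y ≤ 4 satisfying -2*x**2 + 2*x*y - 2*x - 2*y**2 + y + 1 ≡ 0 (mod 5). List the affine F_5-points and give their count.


Affine F_5-points: {(0, 1), (0, 2), (1, 2), (3, 3), (4, 3), (4, 4)}; count = 6.

For each of the 25 pairs (x, y) ∈ F_5², evaluate f(x, y) mod 5. Record the zeros.
  x = 0: [0↦1, 1↦0, 2↦0, 3↦1, 4↦3]  zeros at y ∈ {1, 2}
  x = 1: [0↦2, 1↦3, 2↦0, 3↦3, 4↦2]  zeros at y ∈ {2}
  x = 2: [0↦4, 1↦2, 2↦1, 3↦1, 4↦2]  zeros at y ∈ ∅
  x = 3: [0↦2, 1↦2, 2↦3, 3↦0, 4↦3]  zeros at y ∈ {3}
  x = 4: [0↦1, 1↦3, 2↦1, 3↦0, 4↦0]  zeros at y ∈ {3, 4}
Collecting zeros: affine points = {(0, 1), (0, 2), (1, 2), (3, 3), (4, 3), (4, 4)}.
Total count |C(F_5)_aff| = 6.


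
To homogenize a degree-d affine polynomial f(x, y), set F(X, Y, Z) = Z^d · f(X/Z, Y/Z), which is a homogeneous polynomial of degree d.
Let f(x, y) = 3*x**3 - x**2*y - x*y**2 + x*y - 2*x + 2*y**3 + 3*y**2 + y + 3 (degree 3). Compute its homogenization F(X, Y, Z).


F(X, Y, Z) = 3*X**3 - X**2*Y - X*Y**2 + X*Y*Z - 2*X*Z**2 + 2*Y**3 + 3*Y**2*Z + Y*Z**2 + 3*Z**3

deg(f) = 3.
Substitute x = X/Z, y = Y/Z into f, then multiply by Z^3.
  monomial 3·x^3·y^0 ↦ 3·X^3·Y^0·Z^0.
  monomial -1·x^2·y^1 ↦ -1·X^2·Y^1·Z^0.
  monomial -1·x^1·y^2 ↦ -1·X^1·Y^2·Z^0.
  monomial 1·x^1·y^1 ↦ 1·X^1·Y^1·Z^1.
  monomial -2·x^1·y^0 ↦ -2·X^1·Y^0·Z^2.
  monomial 2·x^0·y^3 ↦ 2·X^0·Y^3·Z^0.
  monomial 3·x^0·y^2 ↦ 3·X^0·Y^2·Z^1.
  monomial 1·x^0·y^1 ↦ 1·X^0·Y^1·Z^2.
  monomial 3·x^0·y^0 ↦ 3·X^0·Y^0·Z^3.
Collecting: F(X, Y, Z) = 3*X**3 - X**2*Y - X*Y**2 + X*Y*Z - 2*X*Z**2 + 2*Y**3 + 3*Y**2*Z + Y*Z**2 + 3*Z**3.


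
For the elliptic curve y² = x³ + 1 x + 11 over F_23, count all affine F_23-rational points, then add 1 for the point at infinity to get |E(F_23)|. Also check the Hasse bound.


Affine points = {(1, 6), (1, 17), (3, 8), (3, 15), (5, 7), (5, 16), (6, 7), (6, 16), (7, 4), (7, 19), (8, 5), (8, 18), (9, 6), (9, 17), (10, 3), (10, 20), (12, 7), (12, 16), (13, 6), (13, 17), (14, 3), (14, 20), (16, 11), (16, 12), (19, 9), (19, 14), (20, 2), (20, 21), (21, 1), (21, 22), (22, 3), (22, 20)}; affine count = 32; |E(F_23)| = 33.

Discriminant check: Δ ∝ 4a³ + 27b² = 4·1³ + 27·11² = 4·1 + 27·121 ≡ 5 (mod 23). Nonzero ⇒ E is nonsingular.
For each x ∈ F_23, compute rhs = x³ + 1·x + 11 mod 23, then count y ∈ F_23 with y² ≡ rhs.
  x = 0: rhs = 11, matching y values: none (0 points).
  x = 1: rhs = 13, matching y values: 6, 17 (2 points).
  x = 2: rhs = 21, matching y values: none (0 points).
  x = 3: rhs = 18, matching y values: 8, 15 (2 points).
  x = 4: rhs = 10, matching y values: none (0 points).
  x = 5: rhs = 3, matching y values: 7, 16 (2 points).
  x = 6: rhs = 3, matching y values: 7, 16 (2 points).
  x = 7: rhs = 16, matching y values: 4, 19 (2 points).
  x = 8: rhs = 2, matching y values: 5, 18 (2 points).
  x = 9: rhs = 13, matching y values: 6, 17 (2 points).
  x = 10: rhs = 9, matching y values: 3, 20 (2 points).
  x = 11: rhs = 19, matching y values: none (0 points).
  x = 12: rhs = 3, matching y values: 7, 16 (2 points).
  x = 13: rhs = 13, matching y values: 6, 17 (2 points).
  x = 14: rhs = 9, matching y values: 3, 20 (2 points).
  x = 15: rhs = 20, matching y values: none (0 points).
  x = 16: rhs = 6, matching y values: 11, 12 (2 points).
  x = 17: rhs = 19, matching y values: none (0 points).
  x = 18: rhs = 19, matching y values: none (0 points).
  x = 19: rhs = 12, matching y values: 9, 14 (2 points).
  x = 20: rhs = 4, matching y values: 2, 21 (2 points).
  x = 21: rhs = 1, matching y values: 1, 22 (2 points).
  x = 22: rhs = 9, matching y values: 3, 20 (2 points).
Total affine count: 32.
Full point count |E(F_23)| = 32 + 1 = 33.
Hasse bound: |33 − (23+1)| = |9| = 9 ≤ 2√23 ≈ 9.5917 ✓.


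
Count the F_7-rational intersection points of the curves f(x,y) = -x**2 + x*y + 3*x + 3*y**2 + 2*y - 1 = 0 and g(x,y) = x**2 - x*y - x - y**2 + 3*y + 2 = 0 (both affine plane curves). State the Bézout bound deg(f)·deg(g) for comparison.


Common zeros: {(3, 1)}; count = 1; Bézout bound = 4.

deg(f) = 2, deg(g) = 2, so Bézout bound = 4.
Scan x ∈ F_7. For each x, list the y ∈ F_7 with f(x, y) ≡ 0 and those with g(x, y) ≡ 0 (mod 7); the common zeros in that column are the intersection.
  x = 0: f ≡ 0 at y ∈ {5, 6}; g ≡ 0 at y ∈ ∅; common: ∅.
  x = 1: f ≡ 0 at y ∈ {1, 5}; g ≡ 0 at y ∈ ∅; common: ∅.
  x = 2: f ≡ 0 at y ∈ {2, 6}; g ≡ 0 at y ∈ ∅; common: ∅.
  x = 3: f ≡ 0 at y ∈ {1, 2}; g ≡ 0 at y ∈ {1, 6}; common: {1}.
  x = 4: f ≡ 0 at y ∈ ∅; g ≡ 0 at y ∈ {0, 6}; common: ∅.
  x = 5: f ≡ 0 at y ∈ ∅; g ≡ 0 at y ∈ {2, 3}; common: ∅.
  x = 6: f ≡ 0 at y ∈ ∅; g ≡ 0 at y ∈ {1, 3}; common: ∅.
Collecting: common zeros = {(3, 1)}, so the count is 1.
Comparison with the Bézout bound: 1 ≤ 4 = deg(f)·deg(g), as expected for curves with no common component (the affine F_7-count falls short of the bound because intersections may lie at infinity, over extension fields, or carry multiplicity).


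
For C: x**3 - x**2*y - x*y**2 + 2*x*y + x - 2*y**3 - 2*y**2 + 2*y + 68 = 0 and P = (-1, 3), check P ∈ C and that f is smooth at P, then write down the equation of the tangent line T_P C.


Tangent line at P: 7*x - 61*y + 190 = 0.

Step 1: f(-1, 3) = 0, so P lies on C.
Step 2: partial derivatives
  f_x(x, y) = 3*x**2 - 2*x*y - y**2 + 2*y + 1, f_y(x, y) = -x**2 - 2*x*y + 2*x - 6*y**2 - 4*y + 2.
  f_x(P) = 7, f_y(P) = -61 (gradient nonzero, so P is smooth).
Step 3: tangent line at P: 7·(x − -1) + -61·(y − 3) = 0.
Expanding: 7*x - 61*y + 190 = 0.


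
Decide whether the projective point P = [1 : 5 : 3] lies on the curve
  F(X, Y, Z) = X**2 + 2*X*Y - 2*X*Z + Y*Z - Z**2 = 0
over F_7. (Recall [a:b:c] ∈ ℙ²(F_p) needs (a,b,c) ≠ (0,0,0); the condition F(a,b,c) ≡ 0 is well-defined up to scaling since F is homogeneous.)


F(1,5,3) ≡ 4 (mod 7); P is NOT on the curve.

Evaluate F(1, 5, 3) term-by-term (mod 7).
  X**2 ↦ 1·1·1·1 = 1
  2*X*Y ↦ 2·1·5·1 = 10
  -2*X*Z ↦ -2·1·1·3 = -6
  Y*Z ↦ 1·1·5·3 = 15
  -Z**2 ↦ -1·1·1·9 = -9
Sum: F(1, 5, 3) = (1) + (10) + (-6) + (15) + (-9) = 11.
Reducing mod 7: 11 ≡ 4 (mod 7).
Since F(a, b, c) ≡ 4 ≠ 0 (mod 7), P does NOT lie on the curve.


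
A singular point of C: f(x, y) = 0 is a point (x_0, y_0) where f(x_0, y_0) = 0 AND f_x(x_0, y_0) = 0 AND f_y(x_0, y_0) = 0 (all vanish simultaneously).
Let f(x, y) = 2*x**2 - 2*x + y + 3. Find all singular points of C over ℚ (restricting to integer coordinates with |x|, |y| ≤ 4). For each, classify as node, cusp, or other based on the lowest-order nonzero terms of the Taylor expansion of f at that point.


No singular points in the scanned grid; C is smooth there.

Compute partial derivatives:
  f_x = 4*x - 2.
  f_y = 1.
f_y = 1 is a nonzero constant, so f_y never vanishes: no point (x, y) can satisfy f = f_x = f_y = 0. In particular no (x, y) ∈ {−4, ..., 4}² is singular; the curve is smooth.


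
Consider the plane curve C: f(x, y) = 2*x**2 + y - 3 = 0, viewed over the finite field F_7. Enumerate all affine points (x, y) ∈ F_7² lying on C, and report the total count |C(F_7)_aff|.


Affine F_7-points: {(0, 3), (1, 1), (2, 2), (3, 6), (4, 6), (5, 2), (6, 1)}; count = 7.

For each of the 49 pairs (x, y) ∈ F_7², evaluate f(x, y) mod 7. Record the zeros.
  x = 0: [0↦4, 1↦5, 2↦6, 3↦0, 4↦1, 5↦2, 6↦3]  zeros at y ∈ {3}
  x = 1: [0↦6, 1↦0, 2↦1, 3↦2, 4↦3, 5↦4, 6↦5]  zeros at y ∈ {1}
  x = 2: [0↦5, 1↦6, 2↦0, 3↦1, 4↦2, 5↦3, 6↦4]  zeros at y ∈ {2}
  x = 3: [0↦1, 1↦2, 2↦3, 3↦4, 4↦5, 5↦6, 6↦0]  zeros at y ∈ {6}
  x = 4: [0↦1, 1↦2, 2↦3, 3↦4, 4↦5, 5↦6, 6↦0]  zeros at y ∈ {6}
  x = 5: [0↦5, 1↦6, 2↦0, 3↦1, 4↦2, 5↦3, 6↦4]  zeros at y ∈ {2}
  x = 6: [0↦6, 1↦0, 2↦1, 3↦2, 4↦3, 5↦4, 6↦5]  zeros at y ∈ {1}
Collecting zeros: affine points = {(0, 3), (1, 1), (2, 2), (3, 6), (4, 6), (5, 2), (6, 1)}.
Total count |C(F_7)_aff| = 7.


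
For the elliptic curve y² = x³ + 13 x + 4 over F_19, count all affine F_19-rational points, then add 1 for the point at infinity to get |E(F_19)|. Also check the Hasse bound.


Affine points = {(0, 2), (0, 17), (2, 0), (4, 5), (4, 14), (5, 2), (5, 17), (7, 1), (7, 18), (12, 8), (12, 11), (14, 2), (14, 17), (18, 3), (18, 16)}; affine count = 15; |E(F_19)| = 16.

Discriminant check: Δ ∝ 4a³ + 27b² = 4·13³ + 27·4² = 4·2197 + 27·16 ≡ 5 (mod 19). Nonzero ⇒ E is nonsingular.
For each x ∈ F_19, compute rhs = x³ + 13·x + 4 mod 19, then count y ∈ F_19 with y² ≡ rhs.
  x = 0: rhs = 4, matching y values: 2, 17 (2 points).
  x = 1: rhs = 18, matching y values: none (0 points).
  x = 2: rhs = 0, matching y values: 0 (1 points).
  x = 3: rhs = 13, matching y values: none (0 points).
  x = 4: rhs = 6, matching y values: 5, 14 (2 points).
  x = 5: rhs = 4, matching y values: 2, 17 (2 points).
  x = 6: rhs = 13, matching y values: none (0 points).
  x = 7: rhs = 1, matching y values: 1, 18 (2 points).
  x = 8: rhs = 12, matching y values: none (0 points).
  x = 9: rhs = 14, matching y values: none (0 points).
  x = 10: rhs = 13, matching y values: none (0 points).
  x = 11: rhs = 15, matching y values: none (0 points).
  x = 12: rhs = 7, matching y values: 8, 11 (2 points).
  x = 13: rhs = 14, matching y values: none (0 points).
  x = 14: rhs = 4, matching y values: 2, 17 (2 points).
  x = 15: rhs = 2, matching y values: none (0 points).
  x = 16: rhs = 14, matching y values: none (0 points).
  x = 17: rhs = 8, matching y values: none (0 points).
  x = 18: rhs = 9, matching y values: 3, 16 (2 points).
Total affine count: 15.
Full point count |E(F_19)| = 15 + 1 = 16.
Hasse bound: |16 − (19+1)| = |-4| = 4 ≤ 2√19 ≈ 8.7178 ✓.


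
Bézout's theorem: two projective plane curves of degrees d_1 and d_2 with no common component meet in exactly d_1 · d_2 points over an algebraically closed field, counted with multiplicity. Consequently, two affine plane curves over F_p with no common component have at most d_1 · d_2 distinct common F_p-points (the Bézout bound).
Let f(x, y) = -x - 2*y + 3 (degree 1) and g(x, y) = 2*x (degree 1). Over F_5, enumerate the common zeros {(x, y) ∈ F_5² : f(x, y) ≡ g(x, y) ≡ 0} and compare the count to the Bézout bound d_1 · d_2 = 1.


Common zeros: {(0, 4)}; count = 1; Bézout bound = 1.

deg(f) = 1, deg(g) = 1, so Bézout bound = 1.
Scan x ∈ F_5. For each x, list the y ∈ F_5 with f(x, y) ≡ 0 and those with g(x, y) ≡ 0 (mod 5); the common zeros in that column are the intersection.
  x = 0: f ≡ 0 at y ∈ {4}; g ≡ 0 at y ∈ {0, 1, 2, 3, 4}; common: {4}.
  x = 1: f ≡ 0 at y ∈ {1}; g ≡ 0 at y ∈ ∅; common: ∅.
  x = 2: f ≡ 0 at y ∈ {3}; g ≡ 0 at y ∈ ∅; common: ∅.
  x = 3: f ≡ 0 at y ∈ {0}; g ≡ 0 at y ∈ ∅; common: ∅.
  x = 4: f ≡ 0 at y ∈ {2}; g ≡ 0 at y ∈ ∅; common: ∅.
Collecting: common zeros = {(0, 4)}, so the count is 1.
Comparison with the Bézout bound: 1 ≤ 1 = deg(f)·deg(g), as expected for curves with no common component (the bound is attained).


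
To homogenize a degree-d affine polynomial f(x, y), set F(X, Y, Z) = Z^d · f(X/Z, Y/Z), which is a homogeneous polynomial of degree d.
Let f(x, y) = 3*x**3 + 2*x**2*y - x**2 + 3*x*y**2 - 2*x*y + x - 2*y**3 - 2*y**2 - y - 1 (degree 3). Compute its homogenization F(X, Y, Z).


F(X, Y, Z) = 3*X**3 + 2*X**2*Y - X**2*Z + 3*X*Y**2 - 2*X*Y*Z + X*Z**2 - 2*Y**3 - 2*Y**2*Z - Y*Z**2 - Z**3

deg(f) = 3.
Substitute x = X/Z, y = Y/Z into f, then multiply by Z^3.
  monomial 3·x^3·y^0 ↦ 3·X^3·Y^0·Z^0.
  monomial 2·x^2·y^1 ↦ 2·X^2·Y^1·Z^0.
  monomial -1·x^2·y^0 ↦ -1·X^2·Y^0·Z^1.
  monomial 3·x^1·y^2 ↦ 3·X^1·Y^2·Z^0.
  monomial -2·x^1·y^1 ↦ -2·X^1·Y^1·Z^1.
  monomial 1·x^1·y^0 ↦ 1·X^1·Y^0·Z^2.
  monomial -2·x^0·y^3 ↦ -2·X^0·Y^3·Z^0.
  monomial -2·x^0·y^2 ↦ -2·X^0·Y^2·Z^1.
  monomial -1·x^0·y^1 ↦ -1·X^0·Y^1·Z^2.
  monomial -1·x^0·y^0 ↦ -1·X^0·Y^0·Z^3.
Collecting: F(X, Y, Z) = 3*X**3 + 2*X**2*Y - X**2*Z + 3*X*Y**2 - 2*X*Y*Z + X*Z**2 - 2*Y**3 - 2*Y**2*Z - Y*Z**2 - Z**3.


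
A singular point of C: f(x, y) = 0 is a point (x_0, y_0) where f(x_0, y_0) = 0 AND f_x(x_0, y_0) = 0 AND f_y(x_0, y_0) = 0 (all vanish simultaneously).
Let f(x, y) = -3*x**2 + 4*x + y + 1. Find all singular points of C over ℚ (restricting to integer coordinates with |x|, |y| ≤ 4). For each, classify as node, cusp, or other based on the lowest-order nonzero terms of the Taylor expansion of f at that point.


No singular points in the scanned grid; C is smooth there.

Compute partial derivatives:
  f_x = 4 - 6*x.
  f_y = 1.
f_y = 1 is a nonzero constant, so f_y never vanishes: no point (x, y) can satisfy f = f_x = f_y = 0. In particular no (x, y) ∈ {−4, ..., 4}² is singular; the curve is smooth.


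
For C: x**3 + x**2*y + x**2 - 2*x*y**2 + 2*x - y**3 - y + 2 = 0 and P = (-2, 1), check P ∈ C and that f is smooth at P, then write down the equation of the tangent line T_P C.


Tangent line at P: 4*x + 8*y = 0.

Step 1: f(-2, 1) = 0, so P lies on C.
Step 2: partial derivatives
  f_x(x, y) = 3*x**2 + 2*x*y + 2*x - 2*y**2 + 2, f_y(x, y) = x**2 - 4*x*y - 3*y**2 - 1.
  f_x(P) = 4, f_y(P) = 8 (gradient nonzero, so P is smooth).
Step 3: tangent line at P: 4·(x − -2) + 8·(y − 1) = 0.
Expanding: 4*x + 8*y = 0.


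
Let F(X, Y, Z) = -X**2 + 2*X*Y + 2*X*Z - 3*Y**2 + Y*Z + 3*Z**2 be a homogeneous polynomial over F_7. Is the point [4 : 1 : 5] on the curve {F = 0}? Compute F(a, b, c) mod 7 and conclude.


F(4,1,5) ≡ 4 (mod 7); P is NOT on the curve.

Evaluate F(4, 1, 5) term-by-term (mod 7).
  -X**2 ↦ -1·16·1·1 = -16
  2*X*Y ↦ 2·4·1·1 = 8
  2*X*Z ↦ 2·4·1·5 = 40
  -3*Y**2 ↦ -3·1·1·1 = -3
  Y*Z ↦ 1·1·1·5 = 5
  3*Z**2 ↦ 3·1·1·25 = 75
Sum: F(4, 1, 5) = (-16) + (8) + (40) + (-3) + (5) + (75) = 109.
Reducing mod 7: 109 ≡ 4 (mod 7).
Since F(a, b, c) ≡ 4 ≠ 0 (mod 7), P does NOT lie on the curve.


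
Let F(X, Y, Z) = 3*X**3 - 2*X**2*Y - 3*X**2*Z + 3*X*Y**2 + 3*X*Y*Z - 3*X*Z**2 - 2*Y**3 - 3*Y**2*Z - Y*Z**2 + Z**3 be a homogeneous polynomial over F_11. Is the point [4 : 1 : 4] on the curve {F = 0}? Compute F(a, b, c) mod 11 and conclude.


F(4,1,4) ≡ 2 (mod 11); P is NOT on the curve.

Evaluate F(4, 1, 4) term-by-term (mod 11).
  3*X**3 ↦ 3·64·1·1 = 192
  -2*X**2*Y ↦ -2·16·1·1 = -32
  -3*X**2*Z ↦ -3·16·1·4 = -192
  3*X*Y**2 ↦ 3·4·1·1 = 12
  3*X*Y*Z ↦ 3·4·1·4 = 48
  -3*X*Z**2 ↦ -3·4·1·16 = -192
  -2*Y**3 ↦ -2·1·1·1 = -2
  -3*Y**2*Z ↦ -3·1·1·4 = -12
  -Y*Z**2 ↦ -1·1·1·16 = -16
  Z**3 ↦ 1·1·1·64 = 64
Sum: F(4, 1, 4) = (192) + (-32) + (-192) + (12) + (48) + (-192) + (-2) + (-12) + (-16) + (64) = -130.
Reducing mod 11: -130 ≡ 2 (mod 11).
Since F(a, b, c) ≡ 2 ≠ 0 (mod 11), P does NOT lie on the curve.


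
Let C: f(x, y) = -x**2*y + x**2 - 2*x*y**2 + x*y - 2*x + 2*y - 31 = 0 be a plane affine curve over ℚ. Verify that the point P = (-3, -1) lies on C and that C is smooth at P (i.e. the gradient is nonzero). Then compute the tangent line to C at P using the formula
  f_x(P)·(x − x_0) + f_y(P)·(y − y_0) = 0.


Tangent line at P: -17*x - 22*y - 73 = 0.

Step 1: f(-3, -1) = 0, so P lies on C.
Step 2: partial derivatives
  f_x(x, y) = -2*x*y + 2*x - 2*y**2 + y - 2, f_y(x, y) = -x**2 - 4*x*y + x + 2.
  f_x(P) = -17, f_y(P) = -22 (gradient nonzero, so P is smooth).
Step 3: tangent line at P: -17·(x − -3) + -22·(y − -1) = 0.
Expanding: -17*x - 22*y - 73 = 0.


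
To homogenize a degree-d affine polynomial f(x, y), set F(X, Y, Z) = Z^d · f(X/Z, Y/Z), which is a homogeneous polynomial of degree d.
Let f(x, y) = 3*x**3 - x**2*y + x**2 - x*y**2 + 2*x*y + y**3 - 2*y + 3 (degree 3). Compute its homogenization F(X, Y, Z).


F(X, Y, Z) = 3*X**3 - X**2*Y + X**2*Z - X*Y**2 + 2*X*Y*Z + Y**3 - 2*Y*Z**2 + 3*Z**3

deg(f) = 3.
Substitute x = X/Z, y = Y/Z into f, then multiply by Z^3.
  monomial 3·x^3·y^0 ↦ 3·X^3·Y^0·Z^0.
  monomial -1·x^2·y^1 ↦ -1·X^2·Y^1·Z^0.
  monomial 1·x^2·y^0 ↦ 1·X^2·Y^0·Z^1.
  monomial -1·x^1·y^2 ↦ -1·X^1·Y^2·Z^0.
  monomial 2·x^1·y^1 ↦ 2·X^1·Y^1·Z^1.
  monomial 1·x^0·y^3 ↦ 1·X^0·Y^3·Z^0.
  monomial -2·x^0·y^1 ↦ -2·X^0·Y^1·Z^2.
  monomial 3·x^0·y^0 ↦ 3·X^0·Y^0·Z^3.
Collecting: F(X, Y, Z) = 3*X**3 - X**2*Y + X**2*Z - X*Y**2 + 2*X*Y*Z + Y**3 - 2*Y*Z**2 + 3*Z**3.


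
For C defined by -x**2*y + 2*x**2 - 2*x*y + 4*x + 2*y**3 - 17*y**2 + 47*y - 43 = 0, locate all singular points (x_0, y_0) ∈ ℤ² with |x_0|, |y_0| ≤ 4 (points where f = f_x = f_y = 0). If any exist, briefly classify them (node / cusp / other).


Singular points: {(-1, 3)}; classification: node.

Compute partial derivatives:
  f_x = -2*x*y + 4*x - 2*y + 4.
  f_y = -x**2 - 2*x + 6*y**2 - 34*y + 47.
Scan x_0 ∈ {−4, ..., 4}. For each x_0, f_y(x_0, y) is a polynomial in y; find its integer roots y ∈ {−4, ..., 4}, then test f_x and f at those candidates.
  x = -4: f_y(-4, y) = 6*y**2 - 34*y + 39; no integer root y with |y| ≤ 4.
  x = -3: f_y(-3, y) = 6*y**2 - 34*y + 44; vanishes at y ∈ {2}. (-3, 2): f_x = 0 but f = -1 ≠ 0.
  x = -2: f_y(-2, y) = 6*y**2 - 34*y + 47; no integer root y with |y| ≤ 4.
  x = -1: f_y(-1, y) = 6*y**2 - 34*y + 48; vanishes at y ∈ {3}. (-1, 3): f_x = 0, f = 0 — SINGULAR.
  x = 0: f_y(0, y) = 6*y**2 - 34*y + 47; no integer root y with |y| ≤ 4.
  x = 1: f_y(1, y) = 6*y**2 - 34*y + 44; vanishes at y ∈ {2}. (1, 2): f_x = 0 but f = -1 ≠ 0.
  x = 2: f_y(2, y) = 6*y**2 - 34*y + 39; no integer root y with |y| ≤ 4.
  x = 3: f_y(3, y) = 6*y**2 - 34*y + 32; no integer root y with |y| ≤ 4.
  x = 4: f_y(4, y) = 6*y**2 - 34*y + 23; no integer root y with |y| ≤ 4.
Only singular point on the grid: (-1, 3).
Classify: substitute x = -1 + u, y = 3 + v and expand: f = -u**2*v - u**2 + 2*v**3 + v**2.
No constant or linear terms (consistent with a singular point). Quadratic part: -u**2 + v**2. Cubic part: -u**2*v + 2*v**3.
The quadratic part v**2 - u**2 = (v − u)(v + u) splits into two distinct linear factors, so there are two distinct tangent lines y − 3 = ±(x − -1) — this is a node (ordinary double point).
Classification: node.


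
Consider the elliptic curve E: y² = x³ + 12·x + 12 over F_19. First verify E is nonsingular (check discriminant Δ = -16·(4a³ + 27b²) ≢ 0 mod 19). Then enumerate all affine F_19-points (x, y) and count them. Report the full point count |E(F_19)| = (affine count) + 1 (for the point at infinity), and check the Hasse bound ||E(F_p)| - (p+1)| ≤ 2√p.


Affine points = {(1, 5), (1, 14), (2, 5), (2, 14), (5, 8), (5, 11), (10, 7), (10, 12), (13, 3), (13, 16), (14, 6), (14, 13), (16, 5), (16, 14)}; affine count = 14; |E(F_19)| = 15.

Discriminant check: Δ ∝ 4a³ + 27b² = 4·12³ + 27·12² = 4·1728 + 27·144 ≡ 8 (mod 19). Nonzero ⇒ E is nonsingular.
For each x ∈ F_19, compute rhs = x³ + 12·x + 12 mod 19, then count y ∈ F_19 with y² ≡ rhs.
  x = 0: rhs = 12, matching y values: none (0 points).
  x = 1: rhs = 6, matching y values: 5, 14 (2 points).
  x = 2: rhs = 6, matching y values: 5, 14 (2 points).
  x = 3: rhs = 18, matching y values: none (0 points).
  x = 4: rhs = 10, matching y values: none (0 points).
  x = 5: rhs = 7, matching y values: 8, 11 (2 points).
  x = 6: rhs = 15, matching y values: none (0 points).
  x = 7: rhs = 2, matching y values: none (0 points).
  x = 8: rhs = 12, matching y values: none (0 points).
  x = 9: rhs = 13, matching y values: none (0 points).
  x = 10: rhs = 11, matching y values: 7, 12 (2 points).
  x = 11: rhs = 12, matching y values: none (0 points).
  x = 12: rhs = 3, matching y values: none (0 points).
  x = 13: rhs = 9, matching y values: 3, 16 (2 points).
  x = 14: rhs = 17, matching y values: 6, 13 (2 points).
  x = 15: rhs = 14, matching y values: none (0 points).
  x = 16: rhs = 6, matching y values: 5, 14 (2 points).
  x = 17: rhs = 18, matching y values: none (0 points).
  x = 18: rhs = 18, matching y values: none (0 points).
Total affine count: 14.
Full point count |E(F_19)| = 14 + 1 = 15.
Hasse bound: |15 − (19+1)| = |-5| = 5 ≤ 2√19 ≈ 8.7178 ✓.


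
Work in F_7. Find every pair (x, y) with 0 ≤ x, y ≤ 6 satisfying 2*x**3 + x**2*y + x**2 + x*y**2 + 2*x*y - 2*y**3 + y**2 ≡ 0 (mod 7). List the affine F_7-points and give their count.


Affine F_7-points: {(0, 0), (0, 4), (1, 5), (2, 4), (3, 0), (4, 2), (5, 5), (6, 4)}; count = 8.

For each of the 49 pairs (x, y) ∈ F_7², evaluate f(x, y) mod 7. Record the zeros.
  x = 0: [0↦0, 1↦6, 2↦2, 3↦4, 4↦0, 5↦6, 6↦3]  zeros at y ∈ {0, 4}
  x = 1: [0↦3, 1↦6, 2↦1, 3↦4, 4↦3, 5↦0, 6↦4]  zeros at y ∈ {5}
  x = 2: [0↦6, 1↦1, 2↦4, 3↦3, 4↦0, 5↦4, 6↦3]  zeros at y ∈ {4}
  x = 3: [0↦0, 1↦3, 2↦2, 3↦6, 4↦3, 5↦2, 6↦5]  zeros at y ∈ {0}
  x = 4: [0↦4, 1↦3, 2↦0, 3↦4, 4↦3, 5↦6, 6↦1]  zeros at y ∈ {2}
  x = 5: [0↦2, 1↦6, 2↦3, 3↦2, 4↦5, 5↦0, 6↦3]  zeros at y ∈ {5}
  x = 6: [0↦6, 1↦3, 2↦2, 3↦5, 4↦0, 5↦3, 6↦2]  zeros at y ∈ {4}
Collecting zeros: affine points = {(0, 0), (0, 4), (1, 5), (2, 4), (3, 0), (4, 2), (5, 5), (6, 4)}.
Total count |C(F_7)_aff| = 8.


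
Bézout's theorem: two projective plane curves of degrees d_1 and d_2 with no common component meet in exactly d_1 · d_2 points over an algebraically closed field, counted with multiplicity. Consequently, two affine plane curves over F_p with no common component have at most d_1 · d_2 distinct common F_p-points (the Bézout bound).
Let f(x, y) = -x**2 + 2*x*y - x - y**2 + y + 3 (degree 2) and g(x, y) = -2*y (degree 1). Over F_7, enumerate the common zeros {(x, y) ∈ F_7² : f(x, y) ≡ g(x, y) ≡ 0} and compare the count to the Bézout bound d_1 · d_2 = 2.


Common zeros: ∅; count = 0; Bézout bound = 2.

deg(f) = 2, deg(g) = 1, so Bézout bound = 2.
Scan x ∈ F_7. For each x, list the y ∈ F_7 with f(x, y) ≡ 0 and those with g(x, y) ≡ 0 (mod 7); the common zeros in that column are the intersection.
  x = 0: f ≡ 0 at y ∈ ∅; g ≡ 0 at y ∈ {0}; common: ∅.
  x = 1: f ≡ 0 at y ∈ ∅; g ≡ 0 at y ∈ {0}; common: ∅.
  x = 2: f ≡ 0 at y ∈ ∅; g ≡ 0 at y ∈ {0}; common: ∅.
  x = 3: f ≡ 0 at y ∈ ∅; g ≡ 0 at y ∈ {0}; common: ∅.
  x = 4: f ≡ 0 at y ∈ ∅; g ≡ 0 at y ∈ {0}; common: ∅.
  x = 5: f ≡ 0 at y ∈ ∅; g ≡ 0 at y ∈ {0}; common: ∅.
  x = 6: f ≡ 0 at y ∈ ∅; g ≡ 0 at y ∈ {0}; common: ∅.
Collecting: common zeros = ∅, so the count is 0.
Comparison with the Bézout bound: 0 ≤ 2 = deg(f)·deg(g), as expected for curves with no common component (the affine F_7-count falls short of the bound because intersections may lie at infinity, over extension fields, or carry multiplicity).


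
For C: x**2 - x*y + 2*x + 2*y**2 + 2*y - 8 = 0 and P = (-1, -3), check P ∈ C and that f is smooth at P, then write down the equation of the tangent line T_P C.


Tangent line at P: 3*x - 9*y - 24 = 0.

Step 1: f(-1, -3) = 0, so P lies on C.
Step 2: partial derivatives
  f_x(x, y) = 2*x - y + 2, f_y(x, y) = -x + 4*y + 2.
  f_x(P) = 3, f_y(P) = -9 (gradient nonzero, so P is smooth).
Step 3: tangent line at P: 3·(x − -1) + -9·(y − -3) = 0.
Expanding: 3*x - 9*y - 24 = 0.
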